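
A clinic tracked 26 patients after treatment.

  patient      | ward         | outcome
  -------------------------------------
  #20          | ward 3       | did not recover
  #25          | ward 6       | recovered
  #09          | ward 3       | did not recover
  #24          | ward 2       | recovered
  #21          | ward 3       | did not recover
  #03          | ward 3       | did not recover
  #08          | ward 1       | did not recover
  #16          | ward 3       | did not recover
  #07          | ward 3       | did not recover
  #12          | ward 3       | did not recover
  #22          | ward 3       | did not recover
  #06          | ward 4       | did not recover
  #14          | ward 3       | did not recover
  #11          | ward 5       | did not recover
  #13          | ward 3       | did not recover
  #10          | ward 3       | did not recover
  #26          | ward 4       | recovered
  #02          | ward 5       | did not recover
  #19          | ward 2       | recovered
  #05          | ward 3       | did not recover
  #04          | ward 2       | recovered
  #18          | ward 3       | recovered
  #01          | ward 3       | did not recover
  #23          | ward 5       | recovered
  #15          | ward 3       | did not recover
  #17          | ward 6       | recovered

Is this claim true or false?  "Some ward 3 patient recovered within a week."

True

Truth condition: A ∩ B ≠ ∅ (|A ∩ B| ≥ 1).
|A| = 15, |A ∩ B| = 1, |A ∖ B| = 14.
So the statement is true.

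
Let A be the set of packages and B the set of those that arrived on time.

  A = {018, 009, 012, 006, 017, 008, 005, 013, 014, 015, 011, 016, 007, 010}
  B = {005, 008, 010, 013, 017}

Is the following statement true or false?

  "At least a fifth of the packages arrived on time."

'At least a fifth of the packages arrived on time' holds iff |A ∩ B| / |A| ≥ 1/5.
A (the restrictor) = {018, 009, 012, 006, 017, 008, 005, 013, 014, 015, 011, 016, 007, 010}, |A| = 14.
A ∩ B = {017, 008, 005, 013, 010}, so |A ∩ B| = 5.
A ∖ B = {018, 009, 012, 006, 014, 015, 011, 016, 007}, so |A ∖ B| = 9.
|A ∩ B|/|A| = 5/14, so the statement is true.

True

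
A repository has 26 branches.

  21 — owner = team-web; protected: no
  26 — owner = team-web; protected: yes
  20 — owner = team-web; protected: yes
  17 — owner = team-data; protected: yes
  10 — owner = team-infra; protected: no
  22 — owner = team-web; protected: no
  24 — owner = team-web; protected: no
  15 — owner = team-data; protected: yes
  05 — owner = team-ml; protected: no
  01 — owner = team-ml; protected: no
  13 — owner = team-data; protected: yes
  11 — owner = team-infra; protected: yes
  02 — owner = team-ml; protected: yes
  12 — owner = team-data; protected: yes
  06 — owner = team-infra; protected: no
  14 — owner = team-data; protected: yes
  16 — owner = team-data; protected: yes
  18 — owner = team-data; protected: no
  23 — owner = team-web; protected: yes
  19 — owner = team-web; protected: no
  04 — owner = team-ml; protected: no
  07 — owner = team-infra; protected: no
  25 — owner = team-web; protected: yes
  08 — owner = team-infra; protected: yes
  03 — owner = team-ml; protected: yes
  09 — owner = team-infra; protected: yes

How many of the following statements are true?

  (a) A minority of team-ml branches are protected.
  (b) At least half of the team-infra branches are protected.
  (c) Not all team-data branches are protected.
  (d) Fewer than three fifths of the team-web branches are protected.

(a) team-ml: |A| = 5, |A ∩ B| = 2; needs |A ∩ B| < |A ∖ B| — true.
(b) team-infra: |A| = 6, |A ∩ B| = 3; needs |A ∩ B| ≥ |A ∖ B| — true.
(c) team-data: |A| = 7, |A ∩ B| = 6; needs A ⊄ B (|A ∖ B| ≥ 1) — true.
(d) team-web: |A| = 8, |A ∩ B| = 4; needs |A ∩ B| / |A| < 3/5 — true.

4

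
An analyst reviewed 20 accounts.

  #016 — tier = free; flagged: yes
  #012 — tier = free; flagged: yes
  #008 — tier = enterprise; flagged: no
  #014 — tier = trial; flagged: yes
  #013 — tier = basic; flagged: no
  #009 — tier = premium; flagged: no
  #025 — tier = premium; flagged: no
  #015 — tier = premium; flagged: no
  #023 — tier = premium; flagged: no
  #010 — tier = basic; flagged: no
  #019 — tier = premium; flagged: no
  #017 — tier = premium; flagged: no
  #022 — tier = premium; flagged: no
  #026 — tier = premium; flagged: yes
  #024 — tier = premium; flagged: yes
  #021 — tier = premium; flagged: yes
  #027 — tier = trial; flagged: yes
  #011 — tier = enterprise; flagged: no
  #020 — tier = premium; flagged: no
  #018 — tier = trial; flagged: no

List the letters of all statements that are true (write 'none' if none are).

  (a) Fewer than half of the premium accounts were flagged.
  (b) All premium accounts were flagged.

|A| = 11, |A ∩ B| = 3, |A ∖ B| = 8.
(a) |A ∩ B| < |A ∖ B|: holds.
(b) A ⊆ B, i.e. every element of A is in B (|A ∖ B| = 0): fails.

(a)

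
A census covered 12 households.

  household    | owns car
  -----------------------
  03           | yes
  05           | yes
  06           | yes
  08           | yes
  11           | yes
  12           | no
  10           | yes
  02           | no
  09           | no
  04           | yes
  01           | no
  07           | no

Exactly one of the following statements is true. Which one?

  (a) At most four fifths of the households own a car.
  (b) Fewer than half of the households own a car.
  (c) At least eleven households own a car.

|A| = 12, |A ∩ B| = 7, |A ∖ B| = 5.
(a) requires |A ∩ B| / |A| ≤ 4/5: true.
(b) requires |A ∩ B| < |A ∖ B|: false.
(c) requires |A ∩ B| ≥ 11: false.

(a)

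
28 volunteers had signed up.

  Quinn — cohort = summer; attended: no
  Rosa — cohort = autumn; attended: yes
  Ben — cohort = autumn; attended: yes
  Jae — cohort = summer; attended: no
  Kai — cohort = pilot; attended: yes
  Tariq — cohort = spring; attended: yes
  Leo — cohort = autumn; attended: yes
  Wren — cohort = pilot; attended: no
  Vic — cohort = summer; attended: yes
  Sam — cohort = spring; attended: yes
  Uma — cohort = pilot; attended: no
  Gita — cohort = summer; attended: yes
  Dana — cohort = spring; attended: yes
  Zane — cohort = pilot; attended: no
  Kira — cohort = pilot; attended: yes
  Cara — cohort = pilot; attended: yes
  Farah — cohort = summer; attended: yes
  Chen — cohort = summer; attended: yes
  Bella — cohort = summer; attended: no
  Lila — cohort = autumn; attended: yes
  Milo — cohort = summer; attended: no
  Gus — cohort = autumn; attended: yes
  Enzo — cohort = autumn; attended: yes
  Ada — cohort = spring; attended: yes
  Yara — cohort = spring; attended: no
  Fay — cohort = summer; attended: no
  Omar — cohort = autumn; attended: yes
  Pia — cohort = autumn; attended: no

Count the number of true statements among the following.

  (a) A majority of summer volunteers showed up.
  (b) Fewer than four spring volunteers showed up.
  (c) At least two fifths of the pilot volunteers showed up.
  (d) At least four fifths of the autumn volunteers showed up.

(a) summer: |A| = 9, |A ∩ B| = 4; needs |A ∩ B| > |A ∖ B| — false.
(b) spring: |A| = 5, |A ∩ B| = 4; needs |A ∩ B| < 4 — false.
(c) pilot: |A| = 6, |A ∩ B| = 3; needs |A ∩ B| / |A| ≥ 2/5 — true.
(d) autumn: |A| = 8, |A ∩ B| = 7; needs |A ∩ B| / |A| ≥ 4/5 — true.

2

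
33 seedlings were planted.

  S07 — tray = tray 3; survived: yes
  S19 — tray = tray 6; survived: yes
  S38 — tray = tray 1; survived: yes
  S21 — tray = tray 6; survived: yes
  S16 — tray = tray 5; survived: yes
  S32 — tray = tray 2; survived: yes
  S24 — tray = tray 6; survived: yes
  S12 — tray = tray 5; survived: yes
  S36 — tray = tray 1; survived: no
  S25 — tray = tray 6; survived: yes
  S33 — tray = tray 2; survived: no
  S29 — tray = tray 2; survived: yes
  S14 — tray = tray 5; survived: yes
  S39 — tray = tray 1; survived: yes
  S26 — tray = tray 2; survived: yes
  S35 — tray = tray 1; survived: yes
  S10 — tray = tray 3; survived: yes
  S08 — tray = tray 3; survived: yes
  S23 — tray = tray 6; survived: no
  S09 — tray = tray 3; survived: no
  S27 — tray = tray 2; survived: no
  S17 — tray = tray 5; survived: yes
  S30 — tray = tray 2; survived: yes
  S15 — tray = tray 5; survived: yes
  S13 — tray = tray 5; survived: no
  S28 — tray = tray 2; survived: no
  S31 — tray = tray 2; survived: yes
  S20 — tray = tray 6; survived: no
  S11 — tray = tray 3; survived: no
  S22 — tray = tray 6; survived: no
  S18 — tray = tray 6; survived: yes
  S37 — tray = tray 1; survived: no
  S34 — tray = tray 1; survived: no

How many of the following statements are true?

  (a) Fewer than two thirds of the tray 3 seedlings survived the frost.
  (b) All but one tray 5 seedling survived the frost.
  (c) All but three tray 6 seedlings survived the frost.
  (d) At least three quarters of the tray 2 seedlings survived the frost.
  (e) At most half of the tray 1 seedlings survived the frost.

(a) tray 3: |A| = 5, |A ∩ B| = 3; needs |A ∩ B| / |A| < 2/3 — true.
(b) tray 5: |A| = 6, |A ∩ B| = 5; needs |A ∖ B| = 1 — true.
(c) tray 6: |A| = 8, |A ∩ B| = 5; needs |A ∖ B| = 3 — true.
(d) tray 2: |A| = 8, |A ∩ B| = 5; needs |A ∩ B| / |A| ≥ 3/4 — false.
(e) tray 1: |A| = 6, |A ∩ B| = 3; needs |A ∩ B| ≤ |A ∖ B| — true.

4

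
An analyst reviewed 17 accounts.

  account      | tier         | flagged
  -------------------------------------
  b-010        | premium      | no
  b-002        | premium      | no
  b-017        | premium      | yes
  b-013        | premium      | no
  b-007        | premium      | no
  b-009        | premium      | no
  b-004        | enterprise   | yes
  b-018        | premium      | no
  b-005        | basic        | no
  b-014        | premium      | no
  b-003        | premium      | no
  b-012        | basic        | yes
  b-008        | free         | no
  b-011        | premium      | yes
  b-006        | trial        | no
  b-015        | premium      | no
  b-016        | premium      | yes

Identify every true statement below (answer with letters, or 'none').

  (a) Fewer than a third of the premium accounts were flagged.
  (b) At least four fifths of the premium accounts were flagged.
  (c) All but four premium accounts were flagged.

|A| = 12, |A ∩ B| = 3, |A ∖ B| = 9.
(a) |A ∩ B| / |A| < 1/3: holds.
(b) |A ∩ B| / |A| ≥ 4/5: fails.
(c) |A ∖ B| = 4: fails.

(a)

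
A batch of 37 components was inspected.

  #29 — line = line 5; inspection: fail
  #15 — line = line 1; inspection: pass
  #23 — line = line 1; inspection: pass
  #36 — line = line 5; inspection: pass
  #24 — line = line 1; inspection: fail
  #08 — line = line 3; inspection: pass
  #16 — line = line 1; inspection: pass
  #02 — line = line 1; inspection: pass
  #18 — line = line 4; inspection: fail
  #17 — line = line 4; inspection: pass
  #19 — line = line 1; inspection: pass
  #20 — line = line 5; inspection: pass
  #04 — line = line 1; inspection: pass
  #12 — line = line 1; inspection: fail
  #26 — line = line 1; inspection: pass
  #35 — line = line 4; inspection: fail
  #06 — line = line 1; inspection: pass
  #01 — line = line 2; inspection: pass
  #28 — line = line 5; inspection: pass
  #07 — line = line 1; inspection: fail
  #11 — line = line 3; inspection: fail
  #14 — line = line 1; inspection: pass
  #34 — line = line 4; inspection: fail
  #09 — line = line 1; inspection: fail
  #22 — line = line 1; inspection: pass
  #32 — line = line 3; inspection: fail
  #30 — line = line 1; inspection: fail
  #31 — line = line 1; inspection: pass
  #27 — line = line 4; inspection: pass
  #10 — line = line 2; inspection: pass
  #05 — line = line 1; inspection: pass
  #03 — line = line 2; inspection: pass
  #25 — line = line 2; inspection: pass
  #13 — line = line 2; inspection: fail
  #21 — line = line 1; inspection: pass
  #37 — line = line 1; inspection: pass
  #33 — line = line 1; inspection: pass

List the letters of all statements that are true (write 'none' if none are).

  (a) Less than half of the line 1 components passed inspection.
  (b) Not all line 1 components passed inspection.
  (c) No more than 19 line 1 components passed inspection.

|A| = 20, |A ∩ B| = 15, |A ∖ B| = 5.
(a) |A ∩ B| < |A ∖ B|: fails.
(b) A ⊄ B (|A ∖ B| ≥ 1): holds.
(c) |A ∩ B| ≤ 19: holds.

(b), (c)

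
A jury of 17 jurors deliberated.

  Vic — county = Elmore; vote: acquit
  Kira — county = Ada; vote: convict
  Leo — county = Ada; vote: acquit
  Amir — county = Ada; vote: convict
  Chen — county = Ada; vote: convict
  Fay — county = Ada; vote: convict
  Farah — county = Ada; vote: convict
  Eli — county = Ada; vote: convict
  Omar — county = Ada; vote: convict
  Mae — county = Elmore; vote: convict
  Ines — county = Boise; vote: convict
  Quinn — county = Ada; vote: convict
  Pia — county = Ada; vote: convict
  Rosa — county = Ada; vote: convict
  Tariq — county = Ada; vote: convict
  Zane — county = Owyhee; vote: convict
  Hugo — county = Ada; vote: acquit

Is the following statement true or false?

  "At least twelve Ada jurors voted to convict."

'At least twelve Ada jurors voted to convict' holds iff |A ∩ B| ≥ 12.
A (the restrictor) = {Kira, Leo, Amir, Chen, Fay, Farah, Eli, Omar, Quinn, Pia, Rosa, Tariq, Hugo}, |A| = 13.
A ∩ B = {Kira, Amir, Chen, Fay, Farah, Eli, Omar, Quinn, Pia, Rosa, Tariq}, so |A ∩ B| = 11.
|A ∩ B| = 11, so the statement is false.

False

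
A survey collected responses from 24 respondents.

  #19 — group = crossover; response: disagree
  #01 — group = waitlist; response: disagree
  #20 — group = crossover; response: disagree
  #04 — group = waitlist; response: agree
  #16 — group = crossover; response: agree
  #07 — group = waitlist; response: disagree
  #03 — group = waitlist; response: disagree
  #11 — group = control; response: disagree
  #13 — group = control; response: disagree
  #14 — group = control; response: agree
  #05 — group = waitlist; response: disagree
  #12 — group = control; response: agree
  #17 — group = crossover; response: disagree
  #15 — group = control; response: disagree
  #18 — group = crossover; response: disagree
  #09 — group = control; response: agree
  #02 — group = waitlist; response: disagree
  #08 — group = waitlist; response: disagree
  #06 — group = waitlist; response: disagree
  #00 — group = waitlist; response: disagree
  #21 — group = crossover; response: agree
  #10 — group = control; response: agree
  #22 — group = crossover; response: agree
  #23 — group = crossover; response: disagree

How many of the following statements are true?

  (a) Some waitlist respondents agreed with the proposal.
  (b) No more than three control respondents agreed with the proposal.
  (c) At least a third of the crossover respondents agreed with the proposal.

(a) waitlist: |A| = 9, |A ∩ B| = 1; needs A ∩ B ≠ ∅ (|A ∩ B| ≥ 1) — true.
(b) control: |A| = 7, |A ∩ B| = 4; needs |A ∩ B| ≤ 3 — false.
(c) crossover: |A| = 8, |A ∩ B| = 3; needs |A ∩ B| / |A| ≥ 1/3 — true.

2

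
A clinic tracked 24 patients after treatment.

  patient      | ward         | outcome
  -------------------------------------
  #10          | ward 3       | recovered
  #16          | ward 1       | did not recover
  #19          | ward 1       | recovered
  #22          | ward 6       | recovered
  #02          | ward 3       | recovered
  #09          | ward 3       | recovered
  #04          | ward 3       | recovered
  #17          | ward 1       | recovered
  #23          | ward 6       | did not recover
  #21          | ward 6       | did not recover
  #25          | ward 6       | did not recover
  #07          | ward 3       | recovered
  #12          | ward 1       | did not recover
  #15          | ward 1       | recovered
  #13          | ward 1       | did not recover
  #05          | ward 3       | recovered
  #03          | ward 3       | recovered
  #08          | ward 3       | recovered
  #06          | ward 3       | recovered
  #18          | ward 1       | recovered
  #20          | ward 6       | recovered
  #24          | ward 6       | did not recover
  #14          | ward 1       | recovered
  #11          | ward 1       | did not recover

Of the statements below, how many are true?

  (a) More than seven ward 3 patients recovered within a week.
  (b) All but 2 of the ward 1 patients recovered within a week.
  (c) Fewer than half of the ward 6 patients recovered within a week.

(a) ward 3: |A| = 9, |A ∩ B| = 9; needs |A ∩ B| > 7 — true.
(b) ward 1: |A| = 9, |A ∩ B| = 5; needs |A ∖ B| = 2 — false.
(c) ward 6: |A| = 6, |A ∩ B| = 2; needs |A ∩ B| < |A ∖ B| — true.

2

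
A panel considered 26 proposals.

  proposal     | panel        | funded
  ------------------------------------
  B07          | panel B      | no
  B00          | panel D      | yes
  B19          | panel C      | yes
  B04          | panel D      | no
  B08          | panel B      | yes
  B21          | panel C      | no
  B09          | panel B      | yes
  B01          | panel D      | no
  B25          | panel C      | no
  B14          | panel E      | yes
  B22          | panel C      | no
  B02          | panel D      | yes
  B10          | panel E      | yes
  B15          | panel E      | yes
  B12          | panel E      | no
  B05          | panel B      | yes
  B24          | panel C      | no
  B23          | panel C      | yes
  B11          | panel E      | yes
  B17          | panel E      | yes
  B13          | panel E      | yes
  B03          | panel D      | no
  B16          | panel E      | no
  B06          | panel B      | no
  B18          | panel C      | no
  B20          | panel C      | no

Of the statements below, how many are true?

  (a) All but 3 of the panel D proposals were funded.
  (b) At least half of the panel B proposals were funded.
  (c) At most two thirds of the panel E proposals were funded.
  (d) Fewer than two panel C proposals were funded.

2

(a) panel D: |A| = 5, |A ∩ B| = 2; needs |A ∖ B| = 3 — true.
(b) panel B: |A| = 5, |A ∩ B| = 3; needs |A ∩ B| ≥ |A ∖ B| — true.
(c) panel E: |A| = 8, |A ∩ B| = 6; needs |A ∩ B| / |A| ≤ 2/3 — false.
(d) panel C: |A| = 8, |A ∩ B| = 2; needs |A ∩ B| < 2 — false.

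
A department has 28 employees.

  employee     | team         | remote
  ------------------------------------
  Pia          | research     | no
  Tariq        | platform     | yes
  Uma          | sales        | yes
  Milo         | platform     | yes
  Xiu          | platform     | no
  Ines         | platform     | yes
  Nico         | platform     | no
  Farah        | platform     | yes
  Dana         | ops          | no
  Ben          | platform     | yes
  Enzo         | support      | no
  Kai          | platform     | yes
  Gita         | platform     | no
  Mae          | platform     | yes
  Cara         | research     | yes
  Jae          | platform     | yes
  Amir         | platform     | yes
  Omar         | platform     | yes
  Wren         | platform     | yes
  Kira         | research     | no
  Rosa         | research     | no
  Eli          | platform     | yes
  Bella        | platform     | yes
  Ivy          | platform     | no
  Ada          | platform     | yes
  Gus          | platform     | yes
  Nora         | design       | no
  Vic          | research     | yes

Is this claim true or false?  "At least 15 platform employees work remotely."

True

Truth condition: |A ∩ B| ≥ 15.
|A| = 19, |A ∩ B| = 15, |A ∖ B| = 4.
|A ∩ B| = 15, so the statement is true.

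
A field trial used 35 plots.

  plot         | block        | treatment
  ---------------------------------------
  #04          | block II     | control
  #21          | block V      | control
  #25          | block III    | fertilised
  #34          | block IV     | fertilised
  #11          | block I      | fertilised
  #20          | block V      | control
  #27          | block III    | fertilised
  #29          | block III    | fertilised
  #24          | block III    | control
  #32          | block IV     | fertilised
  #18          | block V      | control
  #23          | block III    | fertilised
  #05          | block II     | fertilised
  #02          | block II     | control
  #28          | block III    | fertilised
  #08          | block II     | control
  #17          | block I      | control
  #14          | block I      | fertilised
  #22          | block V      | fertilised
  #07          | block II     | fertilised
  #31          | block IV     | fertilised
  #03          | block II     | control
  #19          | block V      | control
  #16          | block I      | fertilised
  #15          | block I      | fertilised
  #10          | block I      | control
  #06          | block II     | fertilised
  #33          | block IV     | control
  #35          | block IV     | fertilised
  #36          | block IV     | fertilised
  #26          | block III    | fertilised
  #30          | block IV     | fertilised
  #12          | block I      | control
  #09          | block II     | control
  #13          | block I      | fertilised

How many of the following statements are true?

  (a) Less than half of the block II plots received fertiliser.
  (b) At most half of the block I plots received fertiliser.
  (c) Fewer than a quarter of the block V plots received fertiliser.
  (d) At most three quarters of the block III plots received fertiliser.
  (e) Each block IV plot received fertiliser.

(a) block II: |A| = 8, |A ∩ B| = 3; needs |A ∩ B| < |A ∖ B| — true.
(b) block I: |A| = 8, |A ∩ B| = 5; needs |A ∩ B| ≤ |A ∖ B| — false.
(c) block V: |A| = 5, |A ∩ B| = 1; needs |A ∩ B| / |A| < 1/4 — true.
(d) block III: |A| = 7, |A ∩ B| = 6; needs |A ∩ B| / |A| ≤ 3/4 — false.
(e) block IV: |A| = 7, |A ∩ B| = 6; needs A ⊆ B, i.e. every element of A is in B (|A ∖ B| = 0) — false.

2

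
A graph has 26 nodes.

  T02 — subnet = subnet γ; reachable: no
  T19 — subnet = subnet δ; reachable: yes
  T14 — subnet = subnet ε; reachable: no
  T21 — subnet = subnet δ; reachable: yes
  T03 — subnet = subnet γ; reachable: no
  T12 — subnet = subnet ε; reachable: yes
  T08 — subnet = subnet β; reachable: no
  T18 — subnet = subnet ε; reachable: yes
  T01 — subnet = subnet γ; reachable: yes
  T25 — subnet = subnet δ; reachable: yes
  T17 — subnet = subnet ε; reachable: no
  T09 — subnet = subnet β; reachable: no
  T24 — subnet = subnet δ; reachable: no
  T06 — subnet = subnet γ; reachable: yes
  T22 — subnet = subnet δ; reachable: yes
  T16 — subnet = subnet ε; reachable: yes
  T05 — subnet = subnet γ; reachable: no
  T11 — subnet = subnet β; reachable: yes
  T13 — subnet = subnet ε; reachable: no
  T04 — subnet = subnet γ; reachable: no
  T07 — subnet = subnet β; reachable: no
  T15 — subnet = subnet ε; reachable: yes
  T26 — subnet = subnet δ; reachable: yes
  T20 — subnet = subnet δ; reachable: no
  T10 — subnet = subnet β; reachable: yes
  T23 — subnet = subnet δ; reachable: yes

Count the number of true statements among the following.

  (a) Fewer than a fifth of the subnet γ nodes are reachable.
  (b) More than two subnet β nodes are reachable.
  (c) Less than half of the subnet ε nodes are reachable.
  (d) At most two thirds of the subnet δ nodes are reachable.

(a) subnet γ: |A| = 6, |A ∩ B| = 2; needs |A ∩ B| / |A| < 1/5 — false.
(b) subnet β: |A| = 5, |A ∩ B| = 2; needs |A ∩ B| > 2 — false.
(c) subnet ε: |A| = 7, |A ∩ B| = 4; needs |A ∩ B| < |A ∖ B| — false.
(d) subnet δ: |A| = 8, |A ∩ B| = 6; needs |A ∩ B| / |A| ≤ 2/3 — false.

0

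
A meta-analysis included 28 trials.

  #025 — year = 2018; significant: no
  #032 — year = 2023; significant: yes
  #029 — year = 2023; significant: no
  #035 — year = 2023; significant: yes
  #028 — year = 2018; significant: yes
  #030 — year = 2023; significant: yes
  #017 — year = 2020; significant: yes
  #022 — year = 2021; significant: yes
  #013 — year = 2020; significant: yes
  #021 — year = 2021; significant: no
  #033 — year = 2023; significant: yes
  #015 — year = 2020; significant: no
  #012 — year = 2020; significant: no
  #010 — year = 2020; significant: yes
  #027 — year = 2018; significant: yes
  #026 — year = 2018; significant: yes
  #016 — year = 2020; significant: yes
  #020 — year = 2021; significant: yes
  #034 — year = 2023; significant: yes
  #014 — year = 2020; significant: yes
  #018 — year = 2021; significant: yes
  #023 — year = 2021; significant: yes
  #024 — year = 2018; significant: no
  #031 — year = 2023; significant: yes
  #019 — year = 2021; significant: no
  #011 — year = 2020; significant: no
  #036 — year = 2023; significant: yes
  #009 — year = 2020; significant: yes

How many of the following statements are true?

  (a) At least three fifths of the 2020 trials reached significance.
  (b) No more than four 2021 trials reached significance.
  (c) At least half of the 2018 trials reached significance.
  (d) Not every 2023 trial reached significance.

(a) 2020: |A| = 9, |A ∩ B| = 6; needs |A ∩ B| / |A| ≥ 3/5 — true.
(b) 2021: |A| = 6, |A ∩ B| = 4; needs |A ∩ B| ≤ 4 — true.
(c) 2018: |A| = 5, |A ∩ B| = 3; needs |A ∩ B| ≥ |A ∖ B| — true.
(d) 2023: |A| = 8, |A ∩ B| = 7; needs A ⊄ B (|A ∖ B| ≥ 1) — true.

4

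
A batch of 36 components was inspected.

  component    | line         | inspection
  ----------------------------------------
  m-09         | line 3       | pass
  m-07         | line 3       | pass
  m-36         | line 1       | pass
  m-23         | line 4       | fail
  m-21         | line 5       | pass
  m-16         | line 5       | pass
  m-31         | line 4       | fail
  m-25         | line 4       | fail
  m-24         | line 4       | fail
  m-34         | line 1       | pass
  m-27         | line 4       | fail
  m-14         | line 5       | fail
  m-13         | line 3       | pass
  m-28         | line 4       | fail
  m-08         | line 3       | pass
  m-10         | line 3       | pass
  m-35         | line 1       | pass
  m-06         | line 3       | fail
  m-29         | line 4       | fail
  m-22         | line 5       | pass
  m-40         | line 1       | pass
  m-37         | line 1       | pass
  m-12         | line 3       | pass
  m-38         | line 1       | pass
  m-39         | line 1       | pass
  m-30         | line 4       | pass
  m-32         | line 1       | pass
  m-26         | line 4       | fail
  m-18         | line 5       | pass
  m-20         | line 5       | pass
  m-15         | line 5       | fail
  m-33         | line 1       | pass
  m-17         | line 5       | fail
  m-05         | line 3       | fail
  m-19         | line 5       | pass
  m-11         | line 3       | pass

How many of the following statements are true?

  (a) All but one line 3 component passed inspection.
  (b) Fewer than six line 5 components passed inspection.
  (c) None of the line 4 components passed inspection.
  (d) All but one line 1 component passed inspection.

(a) line 3: |A| = 9, |A ∩ B| = 7; needs |A ∖ B| = 1 — false.
(b) line 5: |A| = 9, |A ∩ B| = 6; needs |A ∩ B| < 6 — false.
(c) line 4: |A| = 9, |A ∩ B| = 1; needs A ∩ B = ∅ (|A ∩ B| = 0) — false.
(d) line 1: |A| = 9, |A ∩ B| = 9; needs |A ∖ B| = 1 — false.

0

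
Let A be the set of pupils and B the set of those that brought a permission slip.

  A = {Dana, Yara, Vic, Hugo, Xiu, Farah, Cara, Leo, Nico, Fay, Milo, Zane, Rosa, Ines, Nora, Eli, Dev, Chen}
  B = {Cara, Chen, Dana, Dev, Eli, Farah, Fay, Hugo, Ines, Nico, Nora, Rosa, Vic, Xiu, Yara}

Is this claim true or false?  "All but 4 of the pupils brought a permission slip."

The determiner here denotes the relation: |A ∖ B| = 4.
|A| = 18, |A ∩ B| = 15, |A ∖ B| = 3.
|A ∖ B| = 3, so the statement is false.

False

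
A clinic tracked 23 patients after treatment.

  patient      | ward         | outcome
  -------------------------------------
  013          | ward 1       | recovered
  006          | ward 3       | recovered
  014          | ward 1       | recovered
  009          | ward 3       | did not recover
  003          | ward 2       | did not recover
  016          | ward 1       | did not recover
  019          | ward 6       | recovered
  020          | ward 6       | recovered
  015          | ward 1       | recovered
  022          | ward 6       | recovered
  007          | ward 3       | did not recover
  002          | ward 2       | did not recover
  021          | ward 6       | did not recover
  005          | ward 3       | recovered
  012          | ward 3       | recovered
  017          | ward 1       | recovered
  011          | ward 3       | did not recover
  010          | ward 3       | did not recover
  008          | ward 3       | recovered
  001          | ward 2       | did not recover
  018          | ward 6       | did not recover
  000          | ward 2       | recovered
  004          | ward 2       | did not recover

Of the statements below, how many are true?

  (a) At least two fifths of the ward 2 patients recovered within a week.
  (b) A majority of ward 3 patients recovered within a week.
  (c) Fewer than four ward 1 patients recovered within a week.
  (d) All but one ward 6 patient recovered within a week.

0

(a) ward 2: |A| = 5, |A ∩ B| = 1; needs |A ∩ B| / |A| ≥ 2/5 — false.
(b) ward 3: |A| = 8, |A ∩ B| = 4; needs |A ∩ B| > |A ∖ B| — false.
(c) ward 1: |A| = 5, |A ∩ B| = 4; needs |A ∩ B| < 4 — false.
(d) ward 6: |A| = 5, |A ∩ B| = 3; needs |A ∖ B| = 1 — false.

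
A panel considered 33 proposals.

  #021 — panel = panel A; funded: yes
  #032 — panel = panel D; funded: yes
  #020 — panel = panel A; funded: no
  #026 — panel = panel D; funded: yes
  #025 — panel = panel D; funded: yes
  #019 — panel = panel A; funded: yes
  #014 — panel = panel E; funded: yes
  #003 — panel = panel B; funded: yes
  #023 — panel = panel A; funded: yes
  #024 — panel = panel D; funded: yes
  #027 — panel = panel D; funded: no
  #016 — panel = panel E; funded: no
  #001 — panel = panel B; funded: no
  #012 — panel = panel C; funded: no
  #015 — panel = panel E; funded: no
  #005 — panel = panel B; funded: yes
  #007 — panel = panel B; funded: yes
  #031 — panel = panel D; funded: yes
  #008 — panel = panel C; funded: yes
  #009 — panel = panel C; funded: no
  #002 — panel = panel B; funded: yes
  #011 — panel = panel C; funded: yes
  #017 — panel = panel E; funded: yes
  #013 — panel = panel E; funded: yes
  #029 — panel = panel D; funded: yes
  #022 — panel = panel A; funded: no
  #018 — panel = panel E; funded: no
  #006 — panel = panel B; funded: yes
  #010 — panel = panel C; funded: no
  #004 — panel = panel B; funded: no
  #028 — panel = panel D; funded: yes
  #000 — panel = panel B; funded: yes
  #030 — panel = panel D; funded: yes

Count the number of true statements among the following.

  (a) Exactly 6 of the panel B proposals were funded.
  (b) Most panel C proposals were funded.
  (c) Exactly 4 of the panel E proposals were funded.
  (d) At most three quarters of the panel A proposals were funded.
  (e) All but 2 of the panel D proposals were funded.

(a) panel B: |A| = 8, |A ∩ B| = 6; needs |A ∩ B| = 6 — true.
(b) panel C: |A| = 5, |A ∩ B| = 2; needs |A ∩ B| > |A ∖ B| — false.
(c) panel E: |A| = 6, |A ∩ B| = 3; needs |A ∩ B| = 4 — false.
(d) panel A: |A| = 5, |A ∩ B| = 3; needs |A ∩ B| / |A| ≤ 3/4 — true.
(e) panel D: |A| = 9, |A ∩ B| = 8; needs |A ∖ B| = 2 — false.

2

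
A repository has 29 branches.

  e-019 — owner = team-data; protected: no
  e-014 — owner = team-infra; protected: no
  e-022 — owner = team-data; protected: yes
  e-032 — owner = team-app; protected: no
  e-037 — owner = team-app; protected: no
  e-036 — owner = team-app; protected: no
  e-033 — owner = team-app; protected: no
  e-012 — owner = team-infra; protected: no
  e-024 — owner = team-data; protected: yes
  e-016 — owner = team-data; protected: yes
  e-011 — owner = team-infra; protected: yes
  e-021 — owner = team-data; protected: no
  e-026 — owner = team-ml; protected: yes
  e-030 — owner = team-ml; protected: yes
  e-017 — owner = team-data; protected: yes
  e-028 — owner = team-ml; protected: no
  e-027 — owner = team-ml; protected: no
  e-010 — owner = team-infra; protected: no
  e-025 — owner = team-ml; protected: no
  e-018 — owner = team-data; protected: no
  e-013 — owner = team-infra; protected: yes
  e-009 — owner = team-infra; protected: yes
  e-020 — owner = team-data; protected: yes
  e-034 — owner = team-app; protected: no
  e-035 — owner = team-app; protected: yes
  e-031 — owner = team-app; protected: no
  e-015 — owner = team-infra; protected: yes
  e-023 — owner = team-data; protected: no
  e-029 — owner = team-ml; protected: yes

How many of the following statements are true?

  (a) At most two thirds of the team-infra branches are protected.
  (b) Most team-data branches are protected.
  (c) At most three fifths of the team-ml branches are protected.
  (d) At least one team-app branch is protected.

4

(a) team-infra: |A| = 7, |A ∩ B| = 4; needs |A ∩ B| / |A| ≤ 2/3 — true.
(b) team-data: |A| = 9, |A ∩ B| = 5; needs |A ∩ B| > |A ∖ B| — true.
(c) team-ml: |A| = 6, |A ∩ B| = 3; needs |A ∩ B| / |A| ≤ 3/5 — true.
(d) team-app: |A| = 7, |A ∩ B| = 1; needs A ∩ B ≠ ∅ (|A ∩ B| ≥ 1) — true.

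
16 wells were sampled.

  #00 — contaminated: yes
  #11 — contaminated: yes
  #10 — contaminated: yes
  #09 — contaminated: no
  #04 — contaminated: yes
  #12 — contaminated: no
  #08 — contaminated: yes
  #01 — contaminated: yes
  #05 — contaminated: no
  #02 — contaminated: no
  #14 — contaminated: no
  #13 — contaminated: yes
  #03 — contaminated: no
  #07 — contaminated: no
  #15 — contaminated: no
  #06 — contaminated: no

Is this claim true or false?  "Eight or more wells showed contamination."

False

'Eight or more wells showed contamination' holds iff |A ∩ B| ≥ 8.
|A| = 16, |A ∩ B| = 7, |A ∖ B| = 9.
|A ∩ B| = 7, so the statement is false.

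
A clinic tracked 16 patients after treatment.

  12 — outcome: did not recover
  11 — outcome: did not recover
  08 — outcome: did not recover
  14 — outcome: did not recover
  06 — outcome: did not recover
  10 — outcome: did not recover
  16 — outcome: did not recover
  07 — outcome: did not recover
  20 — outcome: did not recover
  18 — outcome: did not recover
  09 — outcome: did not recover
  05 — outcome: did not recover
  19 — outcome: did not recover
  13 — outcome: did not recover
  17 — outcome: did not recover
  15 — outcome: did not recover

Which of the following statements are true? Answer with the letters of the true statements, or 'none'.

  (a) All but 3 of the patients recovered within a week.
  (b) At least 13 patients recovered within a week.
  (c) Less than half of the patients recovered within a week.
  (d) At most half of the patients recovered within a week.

(c), (d)

|A| = 16, |A ∩ B| = 0, |A ∖ B| = 16.
(a) |A ∖ B| = 3: fails.
(b) |A ∩ B| ≥ 13: fails.
(c) |A ∩ B| < |A ∖ B|: holds.
(d) |A ∩ B| ≤ |A ∖ B|: holds.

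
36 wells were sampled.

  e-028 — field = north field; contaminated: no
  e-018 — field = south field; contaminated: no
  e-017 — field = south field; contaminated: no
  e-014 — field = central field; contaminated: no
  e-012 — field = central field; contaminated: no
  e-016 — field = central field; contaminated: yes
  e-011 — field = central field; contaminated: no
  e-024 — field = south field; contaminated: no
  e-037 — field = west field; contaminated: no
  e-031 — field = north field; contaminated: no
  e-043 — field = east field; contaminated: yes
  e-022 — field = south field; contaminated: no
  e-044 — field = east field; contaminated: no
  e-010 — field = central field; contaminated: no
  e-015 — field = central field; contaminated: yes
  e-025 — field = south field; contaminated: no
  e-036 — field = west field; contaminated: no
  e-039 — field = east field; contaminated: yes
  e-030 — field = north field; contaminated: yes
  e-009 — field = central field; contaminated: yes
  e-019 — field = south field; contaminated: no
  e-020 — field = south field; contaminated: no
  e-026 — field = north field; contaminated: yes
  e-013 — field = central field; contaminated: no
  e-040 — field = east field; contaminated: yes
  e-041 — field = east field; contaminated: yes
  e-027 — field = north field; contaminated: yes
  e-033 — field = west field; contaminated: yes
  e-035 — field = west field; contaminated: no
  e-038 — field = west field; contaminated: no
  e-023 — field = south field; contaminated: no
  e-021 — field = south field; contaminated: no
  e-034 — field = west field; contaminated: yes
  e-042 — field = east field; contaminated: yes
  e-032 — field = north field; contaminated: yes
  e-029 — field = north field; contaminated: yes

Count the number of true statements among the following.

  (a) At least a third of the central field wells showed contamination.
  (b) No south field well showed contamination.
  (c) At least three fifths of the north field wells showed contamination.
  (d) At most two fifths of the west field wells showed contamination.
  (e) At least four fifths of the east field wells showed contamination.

(a) central field: |A| = 8, |A ∩ B| = 3; needs |A ∩ B| / |A| ≥ 1/3 — true.
(b) south field: |A| = 9, |A ∩ B| = 0; needs A ∩ B = ∅ (|A ∩ B| = 0) — true.
(c) north field: |A| = 7, |A ∩ B| = 5; needs |A ∩ B| / |A| ≥ 3/5 — true.
(d) west field: |A| = 6, |A ∩ B| = 2; needs |A ∩ B| / |A| ≤ 2/5 — true.
(e) east field: |A| = 6, |A ∩ B| = 5; needs |A ∩ B| / |A| ≥ 4/5 — true.

5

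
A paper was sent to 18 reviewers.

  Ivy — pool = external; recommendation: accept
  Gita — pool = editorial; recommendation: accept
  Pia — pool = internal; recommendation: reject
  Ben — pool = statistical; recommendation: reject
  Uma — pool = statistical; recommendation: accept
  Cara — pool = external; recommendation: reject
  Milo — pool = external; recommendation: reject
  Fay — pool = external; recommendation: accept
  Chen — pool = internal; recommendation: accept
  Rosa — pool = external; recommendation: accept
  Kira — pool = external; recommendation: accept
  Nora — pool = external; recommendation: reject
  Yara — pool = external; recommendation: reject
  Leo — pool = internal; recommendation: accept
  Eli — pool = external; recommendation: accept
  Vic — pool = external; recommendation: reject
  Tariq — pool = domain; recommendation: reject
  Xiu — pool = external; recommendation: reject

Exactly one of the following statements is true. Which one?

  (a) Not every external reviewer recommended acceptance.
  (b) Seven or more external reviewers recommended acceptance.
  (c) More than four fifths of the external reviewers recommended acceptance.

(a)

|A| = 11, |A ∩ B| = 5, |A ∖ B| = 6.
(a) requires A ⊄ B (|A ∖ B| ≥ 1): true.
(b) requires |A ∩ B| ≥ 7: false.
(c) requires |A ∩ B| / |A| > 4/5: false.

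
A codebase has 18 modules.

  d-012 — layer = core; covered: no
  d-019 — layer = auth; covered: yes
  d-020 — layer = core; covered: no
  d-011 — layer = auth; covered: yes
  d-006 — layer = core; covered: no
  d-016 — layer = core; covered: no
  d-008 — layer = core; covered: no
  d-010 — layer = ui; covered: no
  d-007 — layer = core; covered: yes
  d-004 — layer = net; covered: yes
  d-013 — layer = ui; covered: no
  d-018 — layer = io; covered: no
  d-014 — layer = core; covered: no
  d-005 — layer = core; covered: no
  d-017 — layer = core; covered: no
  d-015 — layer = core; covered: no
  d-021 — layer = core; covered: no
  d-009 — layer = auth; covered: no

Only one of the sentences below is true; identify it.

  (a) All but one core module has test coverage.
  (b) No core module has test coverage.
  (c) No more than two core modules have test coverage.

(c)

|A| = 11, |A ∩ B| = 1, |A ∖ B| = 10.
(a) requires |A ∖ B| = 1: false.
(b) requires A ∩ B = ∅ (|A ∩ B| = 0): false.
(c) requires |A ∩ B| ≤ 2: true.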